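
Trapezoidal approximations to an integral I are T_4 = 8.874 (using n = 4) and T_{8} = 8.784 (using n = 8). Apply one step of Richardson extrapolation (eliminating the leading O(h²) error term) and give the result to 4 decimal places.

R = (4·T_{8} − T_4) / 3 = (4·8.784 − 8.874)/3 = (26.262)/3 = 8.7540.

8.7540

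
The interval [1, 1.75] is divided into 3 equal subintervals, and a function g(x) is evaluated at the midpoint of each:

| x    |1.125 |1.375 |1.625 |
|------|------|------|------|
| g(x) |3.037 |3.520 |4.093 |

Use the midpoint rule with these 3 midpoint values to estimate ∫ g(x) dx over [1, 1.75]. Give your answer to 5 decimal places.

2.66250

h = 0.25, n = 3.
h·[y(m₁) + y(m₂) + y(m₃)] = 0.25·(10.650) = 2.66250.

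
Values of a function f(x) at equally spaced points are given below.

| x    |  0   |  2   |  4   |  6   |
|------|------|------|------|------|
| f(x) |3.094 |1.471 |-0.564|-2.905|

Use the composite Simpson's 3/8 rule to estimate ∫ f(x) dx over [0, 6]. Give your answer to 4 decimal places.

2.1825

h = 2, n = 3.
(3h/8)·[y₀ + 3y₁ + 3y₂ + y₃] = 0.75·(2.910) = 2.1825.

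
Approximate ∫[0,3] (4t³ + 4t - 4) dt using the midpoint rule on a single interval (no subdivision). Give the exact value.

M = (b−a)·f(1.5) = 3·(15.5) = 46.5.

46.5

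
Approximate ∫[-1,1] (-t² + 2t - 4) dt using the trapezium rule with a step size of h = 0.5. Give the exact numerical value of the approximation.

-8.75

h = (1 − (-1))/4 = 0.5.
Nodes t₀,…,t₄ = -1, -0.5, 0, 0.5, 1.
f(t) = -t² + 2t - 4: f₀=-7, f₁=-5.25, f₂=-4, f₃=-3.25, f₄=-3.
(h/2)·[f₀ + 2f₁ + 2f₂ + 2f₃ + f₄] = 0.25·(-35) = -8.75.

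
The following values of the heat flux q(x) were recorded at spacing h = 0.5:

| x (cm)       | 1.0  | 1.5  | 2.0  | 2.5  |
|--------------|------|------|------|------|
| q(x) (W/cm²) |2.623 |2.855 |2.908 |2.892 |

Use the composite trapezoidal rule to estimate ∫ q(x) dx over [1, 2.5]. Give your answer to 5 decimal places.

h = 0.5, n = 3.
(h/2)·[y₀ + 2y₁ + 2y₂ + y₃] = 0.25·(17.041) = 4.26025.

4.26025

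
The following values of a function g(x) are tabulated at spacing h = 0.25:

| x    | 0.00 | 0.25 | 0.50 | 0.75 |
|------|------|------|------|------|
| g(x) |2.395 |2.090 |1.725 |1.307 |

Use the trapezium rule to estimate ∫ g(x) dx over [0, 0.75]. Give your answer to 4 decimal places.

h = 0.25, n = 3.
(h/2)·[y₀ + 2y₁ + 2y₂ + y₃] = 0.125·(11.332) = 1.4165.

1.4165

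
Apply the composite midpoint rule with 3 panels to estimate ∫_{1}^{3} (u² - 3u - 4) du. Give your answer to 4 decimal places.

-11.4074

h = (3 − 1)/3 = 0.666667.
Midpoints m₁,…,m₃ = 1.333333, 2, 2.666667.
f(m₁)=-6.222222, f(m₂)=-6, f(m₃)=-4.888889.
h·[f(m₁) + f(m₂) + f(m₃)] = 0.666667·(-17.111111) = -11.4074.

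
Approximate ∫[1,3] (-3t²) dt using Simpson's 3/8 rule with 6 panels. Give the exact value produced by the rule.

h = (3 − 1)/6 = 0.333333.
Nodes t₀,…,t₆ = 1, 1.333333, 1.666667, 2, 2.333333, 2.666667, 3.
f(t) = -3t²: f₀=-3, f₁=-5.333333, f₂=-8.333333, f₃=-12, f₄=-16.333333, f₅=-21.333333, f₆=-27.
(3h/8)·[f₀ + 3f₁ + 3f₂ + 2f₃ + 3f₄ + 3f₅ + f₆] = 0.125·(-208) = -26.

-26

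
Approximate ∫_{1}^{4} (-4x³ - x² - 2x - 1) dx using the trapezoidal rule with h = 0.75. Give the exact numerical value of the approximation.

h = (4 − 1)/4 = 0.75.
Nodes x₀,…,x₄ = 1, 1.75, 2.5, 3.25, 4.
f(x) = -4x³ - x² - 2x - 1: f₀=-8, f₁=-29, f₂=-74.75, f₃=-155.375, f₄=-281.
(h/2)·[f₀ + 2f₁ + 2f₂ + 2f₃ + f₄] = 0.375·(-807.25) = -302.71875.

-302.71875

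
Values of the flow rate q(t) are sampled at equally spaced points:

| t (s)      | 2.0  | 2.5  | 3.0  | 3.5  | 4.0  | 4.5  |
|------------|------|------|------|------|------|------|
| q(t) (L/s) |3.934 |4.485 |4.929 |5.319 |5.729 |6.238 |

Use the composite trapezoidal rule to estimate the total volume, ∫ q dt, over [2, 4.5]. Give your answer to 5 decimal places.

12.77400

h = 0.5, n = 5.
(h/2)·[y₀ + 2y₁ + 2y₂ + 2y₃ + 2y₄ + y₅] = 0.25·(51.096) = 12.77400.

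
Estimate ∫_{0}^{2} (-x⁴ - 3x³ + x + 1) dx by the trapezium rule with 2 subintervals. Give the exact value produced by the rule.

h = (2 − 0)/2 = 1.
Nodes x₀,…,x₂ = 0, 1, 2.
f(x) = -x⁴ - 3x³ + x + 1: f₀=1, f₁=-2, f₂=-37.
(h/2)·[f₀ + 2f₁ + f₂] = 0.5·(-40) = -20.

-20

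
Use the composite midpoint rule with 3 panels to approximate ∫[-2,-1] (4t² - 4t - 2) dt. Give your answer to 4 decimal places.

h = (-1 − (-2))/3 = 0.333333.
Midpoints m₁,…,m₃ = -1.833333, -1.5, -1.166667.
f(m₁)=18.777778, f(m₂)=13, f(m₃)=8.111111.
h·[f(m₁) + f(m₂) + f(m₃)] = 0.333333·(39.888889) = 13.2963.

13.2963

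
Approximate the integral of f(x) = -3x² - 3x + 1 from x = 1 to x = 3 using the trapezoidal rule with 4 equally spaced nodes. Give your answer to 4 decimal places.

-36.4444

h = (3 − 1)/3 = 0.666667.
Nodes x₀,…,x₃ = 1, 1.666667, 2.333333, 3.
f(x) = -3x² - 3x + 1: f₀=-5, f₁=-12.333333, f₂=-22.333333, f₃=-35.
(h/2)·[f₀ + 2f₁ + 2f₂ + f₃] = 0.333333·(-109.333333) = -36.4444.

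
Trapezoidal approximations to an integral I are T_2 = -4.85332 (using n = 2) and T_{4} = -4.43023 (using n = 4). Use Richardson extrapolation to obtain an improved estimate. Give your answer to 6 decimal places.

-4.289200

R = (4·T_{4} − T_2) / 3 = (4·(-4.43023) − (-4.85332))/3 = (-12.86760)/3 = -4.289200.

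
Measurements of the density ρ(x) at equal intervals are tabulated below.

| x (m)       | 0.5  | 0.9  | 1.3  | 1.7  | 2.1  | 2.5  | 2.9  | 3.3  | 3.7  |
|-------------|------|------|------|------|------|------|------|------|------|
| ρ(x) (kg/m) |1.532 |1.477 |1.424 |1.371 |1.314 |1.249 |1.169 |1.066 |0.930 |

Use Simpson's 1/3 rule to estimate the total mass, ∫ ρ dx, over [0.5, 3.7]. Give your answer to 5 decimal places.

4.12373

h = 0.4, n = 8.
(h/3)·[y₀ + 4y₁ + 2y₂ + 4y₃ + 2y₄ + 4y₅ + 2y₆ + 4y₇ + y₈] = 0.133333·(30.928) = 4.12373.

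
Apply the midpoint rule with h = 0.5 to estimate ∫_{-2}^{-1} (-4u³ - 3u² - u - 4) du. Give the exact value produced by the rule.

5.1875

h = (-1 − (-2))/2 = 0.5.
Midpoints m₁,…,m₂ = -1.75, -1.25.
f(m₁)=10, f(m₂)=0.375.
h·[f(m₁) + f(m₂)] = 0.5·(10.375) = 5.1875.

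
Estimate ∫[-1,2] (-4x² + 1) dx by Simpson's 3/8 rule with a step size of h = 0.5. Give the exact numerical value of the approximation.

-9

h = (2 − (-1))/6 = 0.5.
Nodes x₀,…,x₆ = -1, -0.5, 0, 0.5, 1, 1.5, 2.
f(x) = -4x² + 1: f₀=-3, f₁=0, f₂=1, f₃=0, f₄=-3, f₅=-8, f₆=-15.
(3h/8)·[f₀ + 3f₁ + 3f₂ + 2f₃ + 3f₄ + 3f₅ + f₆] = 0.1875·(-48) = -9.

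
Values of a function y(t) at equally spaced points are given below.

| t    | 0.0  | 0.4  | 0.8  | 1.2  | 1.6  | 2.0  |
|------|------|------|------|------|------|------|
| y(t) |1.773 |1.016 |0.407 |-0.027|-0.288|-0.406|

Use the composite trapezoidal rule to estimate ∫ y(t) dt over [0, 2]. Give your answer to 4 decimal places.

h = 0.4, n = 5.
(h/2)·[y₀ + 2y₁ + 2y₂ + 2y₃ + 2y₄ + y₅] = 0.2·(3.583) = 0.7166.

0.7166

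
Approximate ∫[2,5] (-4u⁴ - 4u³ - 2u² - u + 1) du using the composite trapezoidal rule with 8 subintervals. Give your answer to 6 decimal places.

h = (5 − 2)/8 = 0.375.
Nodes u₀,…,u₈ = 2, 2.375, 2.75, 3.125, 3.5, 3.875, 4.25, 4.625, 5.
f(u) = -4u⁴ - 4u³ - 2u² - u + 1: f₀=-105, f₁=-193.5087890625, f₂=-328.828125, f₃=-525.1962890625, f₄=-798.75, f₅=-1167.5244140625, f₆=-1651.453125, f₇=-2272.3681640625, f₈=-3054.
(h/2)·[f₀ + 2f₁ + 2f₂ + 2f₃ + 2f₄ + 2f₅ + 2f₆ + 2f₇ + f₈] = 0.1875·(-17034.2578125) = -3193.923340.

-3193.923340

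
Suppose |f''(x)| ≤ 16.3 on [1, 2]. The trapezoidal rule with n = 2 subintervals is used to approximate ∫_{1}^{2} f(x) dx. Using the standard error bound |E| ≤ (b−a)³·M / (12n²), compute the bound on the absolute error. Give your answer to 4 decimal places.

0.3396

|E| ≤ (1)³·16.3 / (12·2²) = 16.3/48 = 0.3396.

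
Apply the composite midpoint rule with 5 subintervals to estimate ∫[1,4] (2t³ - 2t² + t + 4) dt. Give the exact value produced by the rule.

103.83

h = (4 − 1)/5 = 0.6.
Midpoints m₁,…,m₅ = 1.3, 1.9, 2.5, 3.1, 3.7.
f(m₁)=6.314, f(m₂)=12.398, f(m₃)=25.25, f(m₄)=47.462, f(m₅)=81.626.
h·[f(m₁) + f(m₂) + f(m₃) + f(m₄) + f(m₅)] = 0.6·(173.05) = 103.83.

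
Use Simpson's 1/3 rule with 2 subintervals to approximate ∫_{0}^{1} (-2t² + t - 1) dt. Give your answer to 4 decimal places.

-1.1667

h = (1 − 0)/2 = 0.5.
Nodes t₀,…,t₂ = 0, 0.5, 1.
f(t) = -2t² + t - 1: f₀=-1, f₁=-1, f₂=-2.
(h/3)·[f₀ + 4f₁ + f₂] = 0.166667·(-7) = -1.1667.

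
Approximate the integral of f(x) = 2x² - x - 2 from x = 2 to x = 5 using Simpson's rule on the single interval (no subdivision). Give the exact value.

S = (b−a)/6 · [f(2) + 4f(3.5) + f(5)] = 0.5·[4 + 4·19 + 43] = 61.5.

61.5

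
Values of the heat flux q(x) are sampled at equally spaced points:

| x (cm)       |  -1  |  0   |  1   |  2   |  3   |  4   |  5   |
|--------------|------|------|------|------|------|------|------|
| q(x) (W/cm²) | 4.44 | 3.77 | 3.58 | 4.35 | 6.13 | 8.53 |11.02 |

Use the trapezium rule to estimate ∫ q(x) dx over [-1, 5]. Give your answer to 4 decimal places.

h = 1, n = 6.
(h/2)·[y₀ + 2y₁ + 2y₂ + 2y₃ + 2y₄ + 2y₅ + y₆] = 0.5·(68.18) = 34.0900.

34.0900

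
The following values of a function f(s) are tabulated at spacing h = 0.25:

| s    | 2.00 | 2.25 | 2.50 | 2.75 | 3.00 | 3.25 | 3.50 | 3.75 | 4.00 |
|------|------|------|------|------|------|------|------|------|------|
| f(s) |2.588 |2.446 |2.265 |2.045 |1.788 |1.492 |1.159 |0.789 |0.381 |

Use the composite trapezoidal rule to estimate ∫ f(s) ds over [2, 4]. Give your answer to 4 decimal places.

h = 0.25, n = 8.
(h/2)·[y₀ + 2y₁ + 2y₂ + 2y₃ + 2y₄ + 2y₅ + 2y₆ + 2y₇ + y₈] = 0.125·(26.937) = 3.3671.

3.3671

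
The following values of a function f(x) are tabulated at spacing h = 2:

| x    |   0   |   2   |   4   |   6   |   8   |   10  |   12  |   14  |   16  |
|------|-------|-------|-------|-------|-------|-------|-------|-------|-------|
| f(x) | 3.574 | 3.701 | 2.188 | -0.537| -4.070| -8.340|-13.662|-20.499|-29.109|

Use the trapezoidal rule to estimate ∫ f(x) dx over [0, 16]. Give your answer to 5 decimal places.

-107.97300

h = 2, n = 8.
(h/2)·[y₀ + 2y₁ + 2y₂ + 2y₃ + 2y₄ + 2y₅ + 2y₆ + 2y₇ + y₈] = 1·(-107.973) = -107.97300.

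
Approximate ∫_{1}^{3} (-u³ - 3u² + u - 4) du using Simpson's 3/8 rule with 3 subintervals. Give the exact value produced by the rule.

h = (3 − 1)/3 = 0.666667.
Nodes u₀,…,u₃ = 1, 1.666667, 2.333333, 3.
f(u) = -u³ - 3u² + u - 4: f₀=-7, f₁=-15.296296, f₂=-30.703704, f₃=-55.
(3h/8)·[f₀ + 3f₁ + 3f₂ + f₃] = 0.25·(-200) = -50.

-50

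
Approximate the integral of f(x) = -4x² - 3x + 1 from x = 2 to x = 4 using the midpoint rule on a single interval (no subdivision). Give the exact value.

-88

M = (b−a)·f(3) = 2·(-44) = -88.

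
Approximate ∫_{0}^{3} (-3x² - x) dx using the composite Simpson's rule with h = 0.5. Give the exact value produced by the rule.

h = (3 − 0)/6 = 0.5.
Nodes x₀,…,x₆ = 0, 0.5, 1, 1.5, 2, 2.5, 3.
f(x) = -3x² - x: f₀=0, f₁=-1.25, f₂=-4, f₃=-8.25, f₄=-14, f₅=-21.25, f₆=-30.
(h/3)·[f₀ + 4f₁ + 2f₂ + 4f₃ + 2f₄ + 4f₅ + f₆] = 0.166667·(-189) = -31.5.

-31.5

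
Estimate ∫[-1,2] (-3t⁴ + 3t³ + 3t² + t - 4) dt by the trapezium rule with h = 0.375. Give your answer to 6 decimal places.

h = (2 − (-1))/8 = 0.375.
Nodes t₀,…,t₈ = -1, -0.625, -0.25, 0.125, 0.5, 0.875, 1.25, 1.625, 2.
f(t) = -3t⁴ + 3t³ + 3t² + t - 4: f₀=-8, f₁=-4.643310546875, f₂=-4.12109375, f₃=-3.822998046875, f₄=-2.5625, f₅=-0.576904296875, f₆=0.47265625, f₇=-2.498779296875, f₈=-14.
(h/2)·[f₀ + 2f₁ + 2f₂ + 2f₃ + 2f₄ + 2f₅ + 2f₆ + 2f₇ + f₈] = 0.1875·(-57.505859375) = -10.782349.

-10.782349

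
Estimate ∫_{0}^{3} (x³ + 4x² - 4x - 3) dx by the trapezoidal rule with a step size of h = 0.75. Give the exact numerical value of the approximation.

h = (3 − 0)/4 = 0.75.
Nodes x₀,…,x₄ = 0, 0.75, 1.5, 2.25, 3.
f(x) = x³ + 4x² - 4x - 3: f₀=-3, f₁=-3.328125, f₂=3.375, f₃=19.640625, f₄=48.
(h/2)·[f₀ + 2f₁ + 2f₂ + 2f₃ + f₄] = 0.375·(84.375) = 31.640625.

31.640625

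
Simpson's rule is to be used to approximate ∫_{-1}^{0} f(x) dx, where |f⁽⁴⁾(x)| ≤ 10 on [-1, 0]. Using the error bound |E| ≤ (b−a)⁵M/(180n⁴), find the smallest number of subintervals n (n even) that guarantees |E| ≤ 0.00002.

Need 10/(180n⁴) ≤ 0.00002.
n⁴ ≥ 10/(180·0.00002) = 2777.78 ⇒ n ≥ 7.2598, so the smallest even n is 8. (n must be even for Simpson's rule.)

8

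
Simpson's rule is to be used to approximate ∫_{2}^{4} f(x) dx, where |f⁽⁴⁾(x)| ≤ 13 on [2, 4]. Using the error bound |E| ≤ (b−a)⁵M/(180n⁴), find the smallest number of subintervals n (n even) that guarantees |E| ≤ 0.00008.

14

Need 416/(180n⁴) ≤ 0.00008.
n⁴ ≥ 416/(180·0.00008) = 28888.9 ⇒ n ≥ 13.0372, so the smallest even n is 14. (n must be even for Simpson's rule.)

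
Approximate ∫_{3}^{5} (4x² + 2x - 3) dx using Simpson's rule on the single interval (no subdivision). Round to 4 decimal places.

140.6667

S = (b−a)/6 · [f(3) + 4f(4) + f(5)] = 0.333333·[39 + 4·69 + 107] = 140.6667.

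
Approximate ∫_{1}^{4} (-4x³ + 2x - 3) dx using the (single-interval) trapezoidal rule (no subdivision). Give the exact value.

T = (b−a)/2 · [f(1) + f(4)] = 1.5·[(-5) + (-251)] = -384.

-384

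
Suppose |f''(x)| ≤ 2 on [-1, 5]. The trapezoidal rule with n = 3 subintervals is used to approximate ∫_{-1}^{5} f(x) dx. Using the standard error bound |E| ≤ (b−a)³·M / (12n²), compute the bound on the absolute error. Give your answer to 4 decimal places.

|E| ≤ (6)³·2 / (12·3²) = 432/108 = 4.0000.

4.0000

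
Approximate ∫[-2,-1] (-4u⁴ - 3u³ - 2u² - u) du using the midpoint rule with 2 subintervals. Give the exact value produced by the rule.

h = (-1 − (-2))/2 = 0.5.
Midpoints m₁,…,m₂ = -1.75, -1.25.
f(m₁)=-25.8125, f(m₂)=-5.78125.
h·[f(m₁) + f(m₂)] = 0.5·(-31.59375) = -15.796875.

-15.796875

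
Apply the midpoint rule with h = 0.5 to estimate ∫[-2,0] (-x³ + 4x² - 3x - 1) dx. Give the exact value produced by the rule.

18.375

h = (0 − (-2))/4 = 0.5.
Midpoints m₁,…,m₄ = -1.75, -1.25, -0.75, -0.25.
f(m₁)=21.859375, f(m₂)=10.953125, f(m₃)=3.921875, f(m₄)=0.015625.
h·[f(m₁) + f(m₂) + f(m₃) + f(m₄)] = 0.5·(36.75) = 18.375.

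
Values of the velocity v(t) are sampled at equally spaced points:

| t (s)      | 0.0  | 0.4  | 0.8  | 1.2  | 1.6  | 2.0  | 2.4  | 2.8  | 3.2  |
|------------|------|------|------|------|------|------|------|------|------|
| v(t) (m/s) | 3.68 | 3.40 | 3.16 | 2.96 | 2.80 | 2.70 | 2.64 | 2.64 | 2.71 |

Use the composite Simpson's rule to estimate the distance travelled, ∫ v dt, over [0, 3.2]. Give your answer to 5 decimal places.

h = 0.4, n = 8.
(h/3)·[y₀ + 4y₁ + 2y₂ + 4y₃ + 2y₄ + 4y₅ + 2y₆ + 4y₇ + y₈] = 0.133333·(70.39) = 9.38533.

9.38533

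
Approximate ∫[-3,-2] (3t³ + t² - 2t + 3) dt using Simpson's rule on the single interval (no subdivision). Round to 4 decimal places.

-34.4167

S = (b−a)/6 · [f(-3) + 4f(-2.5) + f(-2)] = 0.166667·[(-63) + 4·(-32.625) + (-13)] = -34.4167.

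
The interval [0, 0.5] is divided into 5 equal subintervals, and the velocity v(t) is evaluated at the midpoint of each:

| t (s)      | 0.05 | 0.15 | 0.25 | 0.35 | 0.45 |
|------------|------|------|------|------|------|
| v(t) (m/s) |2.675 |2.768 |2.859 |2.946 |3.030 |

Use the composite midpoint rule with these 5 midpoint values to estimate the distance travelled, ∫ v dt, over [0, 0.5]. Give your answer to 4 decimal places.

h = 0.1, n = 5.
h·[y(m₁) + y(m₂) + y(m₃) + y(m₄) + y(m₅)] = 0.1·(14.278) = 1.4278.

1.4278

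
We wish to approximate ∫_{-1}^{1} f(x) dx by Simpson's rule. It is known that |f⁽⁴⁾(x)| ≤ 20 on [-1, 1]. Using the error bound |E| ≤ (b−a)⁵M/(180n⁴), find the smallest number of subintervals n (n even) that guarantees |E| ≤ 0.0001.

14

Need 640/(180n⁴) ≤ 0.0001.
n⁴ ≥ 640/(180·0.0001) = 35555.6 ⇒ n ≥ 13.7318, so the smallest even n is 14. (n must be even for Simpson's rule.)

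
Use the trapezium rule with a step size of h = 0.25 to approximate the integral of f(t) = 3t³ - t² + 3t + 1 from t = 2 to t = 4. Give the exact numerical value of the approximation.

h = (4 − 2)/8 = 0.25.
Nodes t₀,…,t₈ = 2, 2.25, 2.5, 2.75, 3, 3.25, 3.5, 3.75, 4.
f(t) = 3t³ - t² + 3t + 1: f₀=27, f₁=36.859375, f₂=49.125, f₃=64.078125, f₄=82, f₅=103.171875, f₆=127.875, f₇=156.390625, f₈=189.
(h/2)·[f₀ + 2f₁ + 2f₂ + 2f₃ + 2f₄ + 2f₅ + 2f₆ + 2f₇ + f₈] = 0.125·(1455) = 181.875.

181.875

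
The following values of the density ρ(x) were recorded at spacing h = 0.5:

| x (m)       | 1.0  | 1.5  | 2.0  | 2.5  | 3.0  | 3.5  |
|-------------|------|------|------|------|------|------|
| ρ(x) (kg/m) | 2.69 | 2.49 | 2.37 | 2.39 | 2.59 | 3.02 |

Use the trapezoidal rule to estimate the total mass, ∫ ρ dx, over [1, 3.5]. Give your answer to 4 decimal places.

h = 0.5, n = 5.
(h/2)·[y₀ + 2y₁ + 2y₂ + 2y₃ + 2y₄ + y₅] = 0.25·(25.39) = 6.3475.

6.3475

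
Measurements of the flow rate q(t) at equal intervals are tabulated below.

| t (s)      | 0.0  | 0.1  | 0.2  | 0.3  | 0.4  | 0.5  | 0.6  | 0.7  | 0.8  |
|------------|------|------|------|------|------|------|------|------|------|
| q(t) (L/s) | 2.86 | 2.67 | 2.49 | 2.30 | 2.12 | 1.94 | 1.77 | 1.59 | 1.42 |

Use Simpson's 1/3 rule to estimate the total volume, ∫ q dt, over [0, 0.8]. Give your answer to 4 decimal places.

1.7013

h = 0.1, n = 8.
(h/3)·[y₀ + 4y₁ + 2y₂ + 4y₃ + 2y₄ + 4y₅ + 2y₆ + 4y₇ + y₈] = 0.033333·(51.04) = 1.7013.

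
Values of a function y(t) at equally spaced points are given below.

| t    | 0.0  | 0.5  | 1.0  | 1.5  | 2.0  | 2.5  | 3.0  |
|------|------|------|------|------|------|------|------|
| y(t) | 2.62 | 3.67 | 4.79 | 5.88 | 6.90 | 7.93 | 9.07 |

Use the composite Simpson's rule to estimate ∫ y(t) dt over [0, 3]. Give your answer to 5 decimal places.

h = 0.5, n = 6.
(h/3)·[y₀ + 4y₁ + 2y₂ + 4y₃ + 2y₄ + 4y₅ + y₆] = 0.166667·(104.99) = 17.49833.

17.49833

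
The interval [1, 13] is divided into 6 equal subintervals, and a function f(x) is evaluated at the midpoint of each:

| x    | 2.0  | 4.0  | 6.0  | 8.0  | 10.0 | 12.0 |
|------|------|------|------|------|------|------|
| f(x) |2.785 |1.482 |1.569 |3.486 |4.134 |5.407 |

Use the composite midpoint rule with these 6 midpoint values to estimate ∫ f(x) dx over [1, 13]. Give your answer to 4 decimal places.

37.7260

h = 2, n = 6.
h·[y(m₁) + y(m₂) + y(m₃) + y(m₄) + y(m₅) + y(m₆)] = 2·(18.863) = 37.7260.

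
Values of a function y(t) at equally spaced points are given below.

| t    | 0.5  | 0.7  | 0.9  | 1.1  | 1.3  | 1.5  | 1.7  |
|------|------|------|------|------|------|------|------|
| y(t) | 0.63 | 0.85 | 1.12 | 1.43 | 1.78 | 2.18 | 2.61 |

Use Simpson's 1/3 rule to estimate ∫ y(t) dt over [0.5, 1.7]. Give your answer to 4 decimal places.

1.7920

h = 0.2, n = 6.
(h/3)·[y₀ + 4y₁ + 2y₂ + 4y₃ + 2y₄ + 4y₅ + y₆] = 0.066667·(26.88) = 1.7920.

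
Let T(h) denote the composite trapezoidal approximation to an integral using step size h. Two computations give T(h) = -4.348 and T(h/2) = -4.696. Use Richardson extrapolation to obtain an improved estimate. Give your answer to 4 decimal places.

R = (4·T(h/2) − T(h)) / 3 = (4·(-4.696) − (-4.348))/3 = (-14.436)/3 = -4.8120.

-4.8120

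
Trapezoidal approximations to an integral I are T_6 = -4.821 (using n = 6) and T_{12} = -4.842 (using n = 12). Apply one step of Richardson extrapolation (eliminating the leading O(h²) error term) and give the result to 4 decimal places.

R = (4·T_{12} − T_6) / 3 = (4·(-4.842) − (-4.821))/3 = (-14.547)/3 = -4.8490.

-4.8490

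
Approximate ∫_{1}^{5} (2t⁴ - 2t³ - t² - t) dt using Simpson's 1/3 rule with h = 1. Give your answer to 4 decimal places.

885.3333

h = (5 − 1)/4 = 1.
Nodes t₀,…,t₄ = 1, 2, 3, 4, 5.
f(t) = 2t⁴ - 2t³ - t² - t: f₀=-2, f₁=10, f₂=96, f₃=364, f₄=970.
(h/3)·[f₀ + 4f₁ + 2f₂ + 4f₃ + f₄] = 0.333333·(2656) = 885.3333.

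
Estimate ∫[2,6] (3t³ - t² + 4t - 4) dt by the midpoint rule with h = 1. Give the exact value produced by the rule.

927

h = (6 − 2)/4 = 1.
Midpoints m₁,…,m₄ = 2.5, 3.5, 4.5, 5.5.
f(m₁)=46.625, f(m₂)=126.375, f(m₃)=267.125, f(m₄)=486.875.
h·[f(m₁) + f(m₂) + f(m₃) + f(m₄)] = 1·(927) = 927.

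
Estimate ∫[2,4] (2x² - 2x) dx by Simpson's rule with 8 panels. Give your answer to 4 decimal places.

25.3333

h = (4 − 2)/8 = 0.25.
Nodes x₀,…,x₈ = 2, 2.25, 2.5, 2.75, 3, 3.25, 3.5, 3.75, 4.
f(x) = 2x² - 2x: f₀=4, f₁=5.625, f₂=7.5, f₃=9.625, f₄=12, f₅=14.625, f₆=17.5, f₇=20.625, f₈=24.
(h/3)·[f₀ + 4f₁ + 2f₂ + 4f₃ + 2f₄ + 4f₅ + 2f₆ + 4f₇ + f₈] = 0.083333·(304) = 25.3333.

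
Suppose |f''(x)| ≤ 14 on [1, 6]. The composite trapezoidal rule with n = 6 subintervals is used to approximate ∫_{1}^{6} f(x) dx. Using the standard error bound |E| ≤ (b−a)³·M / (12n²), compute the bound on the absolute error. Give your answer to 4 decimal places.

|E| ≤ (5)³·14 / (12·6²) = 1750/432 = 4.0509.

4.0509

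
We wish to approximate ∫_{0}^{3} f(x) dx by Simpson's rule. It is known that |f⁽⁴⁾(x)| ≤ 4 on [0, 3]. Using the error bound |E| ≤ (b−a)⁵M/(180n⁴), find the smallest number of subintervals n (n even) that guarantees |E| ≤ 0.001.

Need 972/(180n⁴) ≤ 0.001.
n⁴ ≥ 972/(180·0.001) = 5400 ⇒ n ≥ 8.5723, so the smallest even n is 10. (n must be even for Simpson's rule.)

10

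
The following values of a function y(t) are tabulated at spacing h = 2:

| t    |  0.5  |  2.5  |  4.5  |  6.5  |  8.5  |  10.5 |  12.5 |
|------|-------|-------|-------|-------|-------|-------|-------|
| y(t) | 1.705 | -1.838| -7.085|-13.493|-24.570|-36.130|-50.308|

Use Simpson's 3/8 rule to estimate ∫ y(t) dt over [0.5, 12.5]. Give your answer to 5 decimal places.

h = 2, n = 6.
(3h/8)·[y₀ + 3y₁ + 3y₂ + 2y₃ + 3y₄ + 3y₅ + y₆] = 0.75·(-284.458) = -213.34350.

-213.34350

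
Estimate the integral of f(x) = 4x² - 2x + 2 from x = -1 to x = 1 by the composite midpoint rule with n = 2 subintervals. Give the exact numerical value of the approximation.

6

h = (1 − (-1))/2 = 1.
Midpoints m₁,…,m₂ = -0.5, 0.5.
f(m₁)=4, f(m₂)=2.
h·[f(m₁) + f(m₂)] = 1·(6) = 6.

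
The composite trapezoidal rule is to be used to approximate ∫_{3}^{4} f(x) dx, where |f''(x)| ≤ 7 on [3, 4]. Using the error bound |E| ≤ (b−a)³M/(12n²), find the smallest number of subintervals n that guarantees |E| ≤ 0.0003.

Need 7/(12n²) ≤ 0.0003.
n² ≥ 7/(12·0.0003) = 1944.44 ⇒ n ≥ 44.0959, so the smallest n is 45.

45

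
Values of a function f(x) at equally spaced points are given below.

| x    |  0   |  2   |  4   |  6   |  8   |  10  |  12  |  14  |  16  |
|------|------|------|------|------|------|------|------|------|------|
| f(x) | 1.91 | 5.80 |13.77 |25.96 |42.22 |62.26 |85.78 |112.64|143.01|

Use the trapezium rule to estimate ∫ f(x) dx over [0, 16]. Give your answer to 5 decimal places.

h = 2, n = 8.
(h/2)·[y₀ + 2y₁ + 2y₂ + 2y₃ + 2y₄ + 2y₅ + 2y₆ + 2y₇ + y₈] = 1·(841.78) = 841.78000.

841.78000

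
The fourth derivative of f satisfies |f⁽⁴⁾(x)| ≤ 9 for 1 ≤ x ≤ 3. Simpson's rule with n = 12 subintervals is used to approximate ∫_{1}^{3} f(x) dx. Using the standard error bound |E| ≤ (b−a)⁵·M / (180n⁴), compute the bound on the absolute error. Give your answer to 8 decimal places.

|E| ≤ (2)⁵·9 / (180·12⁴) = 288/3732480 = 0.00007716.

0.00007716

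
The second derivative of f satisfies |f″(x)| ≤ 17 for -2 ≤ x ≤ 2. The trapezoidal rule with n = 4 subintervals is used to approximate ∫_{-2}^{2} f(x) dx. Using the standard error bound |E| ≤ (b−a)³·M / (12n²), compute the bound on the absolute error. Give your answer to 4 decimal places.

|E| ≤ (4)³·17 / (12·4²) = 1088/192 = 5.6667.

5.6667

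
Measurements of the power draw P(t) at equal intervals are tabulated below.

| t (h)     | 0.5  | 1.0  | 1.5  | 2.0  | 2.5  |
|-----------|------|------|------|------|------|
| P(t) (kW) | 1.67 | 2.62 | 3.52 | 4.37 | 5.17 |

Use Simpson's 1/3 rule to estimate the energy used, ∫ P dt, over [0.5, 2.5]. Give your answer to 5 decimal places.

6.97333

h = 0.5, n = 4.
(h/3)·[y₀ + 4y₁ + 2y₂ + 4y₃ + y₄] = 0.166667·(41.84) = 6.97333.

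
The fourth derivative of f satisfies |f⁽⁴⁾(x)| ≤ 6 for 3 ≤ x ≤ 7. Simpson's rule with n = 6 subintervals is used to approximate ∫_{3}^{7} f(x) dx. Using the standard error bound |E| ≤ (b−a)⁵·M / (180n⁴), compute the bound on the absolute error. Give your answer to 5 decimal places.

|E| ≤ (4)⁵·6 / (180·6⁴) = 6144/233280 = 0.02634.

0.02634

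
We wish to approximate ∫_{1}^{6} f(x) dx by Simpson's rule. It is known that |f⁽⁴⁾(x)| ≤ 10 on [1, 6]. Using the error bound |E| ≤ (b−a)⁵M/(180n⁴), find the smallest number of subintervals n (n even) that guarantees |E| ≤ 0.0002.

Need 31250/(180n⁴) ≤ 0.0002.
n⁴ ≥ 31250/(180·0.0002) = 868056 ⇒ n ≥ 30.5237, so the smallest even n is 32. (n must be even for Simpson's rule.)

32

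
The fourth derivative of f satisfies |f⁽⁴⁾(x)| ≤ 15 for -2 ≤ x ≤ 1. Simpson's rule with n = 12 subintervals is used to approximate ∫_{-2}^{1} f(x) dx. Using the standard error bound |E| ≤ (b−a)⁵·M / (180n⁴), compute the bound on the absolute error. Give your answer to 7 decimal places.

0.0009766

|E| ≤ (3)⁵·15 / (180·12⁴) = 3645/3732480 = 0.0009766.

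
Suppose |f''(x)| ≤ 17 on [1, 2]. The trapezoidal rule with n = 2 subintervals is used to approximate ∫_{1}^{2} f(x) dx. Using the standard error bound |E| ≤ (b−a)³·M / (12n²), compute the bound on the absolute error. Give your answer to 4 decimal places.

|E| ≤ (1)³·17 / (12·2²) = 17/48 = 0.3542.

0.3542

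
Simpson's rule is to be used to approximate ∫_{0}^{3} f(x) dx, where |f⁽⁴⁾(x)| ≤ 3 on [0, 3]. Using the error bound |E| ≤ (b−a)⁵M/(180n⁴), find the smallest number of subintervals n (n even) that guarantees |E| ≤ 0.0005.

10

Need 729/(180n⁴) ≤ 0.0005.
n⁴ ≥ 729/(180·0.0005) = 8100 ⇒ n ≥ 9.4868, so the smallest even n is 10. (n must be even for Simpson's rule.)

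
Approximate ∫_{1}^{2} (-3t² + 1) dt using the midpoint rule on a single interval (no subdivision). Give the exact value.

-5.75

M = (b−a)·f(1.5) = 1·(-5.75) = -5.75.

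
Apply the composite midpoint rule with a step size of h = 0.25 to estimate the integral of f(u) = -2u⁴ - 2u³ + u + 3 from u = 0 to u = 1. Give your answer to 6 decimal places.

h = (1 − 0)/4 = 0.25.
Midpoints m₁,…,m₄ = 0.125, 0.375, 0.625, 0.875.
f(m₁)=3.12060546875, f(m₂)=3.22998046875, f(m₃)=2.83154296875, f(m₄)=1.36279296875.
h·[f(m₁) + f(m₂) + f(m₃) + f(m₄)] = 0.25·(10.544921875) = 2.636230.

2.636230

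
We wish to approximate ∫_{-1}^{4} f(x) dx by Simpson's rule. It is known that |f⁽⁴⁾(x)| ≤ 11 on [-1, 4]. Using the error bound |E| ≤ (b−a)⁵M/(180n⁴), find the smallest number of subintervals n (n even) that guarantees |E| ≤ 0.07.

Need 34375/(180n⁴) ≤ 0.07.
n⁴ ≥ 34375/(180·0.07) = 2728.17 ⇒ n ≥ 7.2272, so the smallest even n is 8. (n must be even for Simpson's rule.)

8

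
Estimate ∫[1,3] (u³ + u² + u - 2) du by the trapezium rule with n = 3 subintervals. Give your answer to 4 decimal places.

h = (3 − 1)/3 = 0.666667.
Nodes u₀,…,u₃ = 1, 1.666667, 2.333333, 3.
f(u) = u³ + u² + u - 2: f₀=1, f₁=7.074074, f₂=18.481481, f₃=37.
(h/2)·[f₀ + 2f₁ + 2f₂ + f₃] = 0.333333·(89.111111) = 29.7037.

29.7037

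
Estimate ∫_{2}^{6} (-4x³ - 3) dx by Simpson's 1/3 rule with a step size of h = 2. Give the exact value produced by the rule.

h = (6 − 2)/2 = 2.
Nodes x₀,…,x₂ = 2, 4, 6.
f(x) = -4x³ - 3: f₀=-35, f₁=-259, f₂=-867.
(h/3)·[f₀ + 4f₁ + f₂] = 0.666667·(-1938) = -1292.

-1292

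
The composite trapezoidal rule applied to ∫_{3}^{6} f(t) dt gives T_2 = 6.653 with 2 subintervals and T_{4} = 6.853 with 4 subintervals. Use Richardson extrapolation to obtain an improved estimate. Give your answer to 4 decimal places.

6.9197

R = (4·T_{4} − T_2) / 3 = (4·6.853 − 6.653)/3 = (20.759)/3 = 6.9197.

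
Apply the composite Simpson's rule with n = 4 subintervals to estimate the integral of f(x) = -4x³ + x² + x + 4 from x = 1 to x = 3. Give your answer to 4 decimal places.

h = (3 − 1)/4 = 0.5.
Nodes x₀,…,x₄ = 1, 1.5, 2, 2.5, 3.
f(x) = -4x³ + x² + x + 4: f₀=2, f₁=-5.75, f₂=-22, f₃=-49.75, f₄=-92.
(h/3)·[f₀ + 4f₁ + 2f₂ + 4f₃ + f₄] = 0.166667·(-356) = -59.3333.

-59.3333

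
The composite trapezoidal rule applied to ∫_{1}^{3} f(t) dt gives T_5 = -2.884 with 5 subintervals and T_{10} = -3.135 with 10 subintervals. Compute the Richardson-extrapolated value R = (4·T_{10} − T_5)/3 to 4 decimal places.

-3.2187

R = (4·T_{10} − T_5) / 3 = (4·(-3.135) − (-2.884))/3 = (-9.656)/3 = -3.2187.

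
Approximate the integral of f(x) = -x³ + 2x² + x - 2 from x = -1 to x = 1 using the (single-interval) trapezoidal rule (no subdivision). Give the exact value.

T = (b−a)/2 · [f(-1) + f(1)] = 1·[0 + 0] = 0.

0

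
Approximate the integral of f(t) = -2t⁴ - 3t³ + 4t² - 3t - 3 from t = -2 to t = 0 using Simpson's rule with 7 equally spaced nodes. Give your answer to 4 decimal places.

h = (0 − (-2))/6 = 0.333333.
Nodes t₀,…,t₆ = -2, -1.666667, -1.333333, -1, -0.666667, -0.333333, 0.
f(t) = -2t⁴ - 3t³ + 4t² - 3t - 3: f₀=11, f₁=11.567901, f₂=8.901235, f₃=5, f₄=1.271605, f₅=-1.469136, f₆=-3.
(h/3)·[f₀ + 4f₁ + 2f₂ + 4f₃ + 2f₄ + 4f₅ + f₆] = 0.111111·(88.740741) = 9.8601.

9.8601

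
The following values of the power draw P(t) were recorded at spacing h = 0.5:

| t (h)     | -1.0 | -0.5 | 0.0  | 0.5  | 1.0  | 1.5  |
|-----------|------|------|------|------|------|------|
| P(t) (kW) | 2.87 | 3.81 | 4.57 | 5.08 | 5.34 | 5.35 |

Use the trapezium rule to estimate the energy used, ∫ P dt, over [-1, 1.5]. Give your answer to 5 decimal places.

h = 0.5, n = 5.
(h/2)·[y₀ + 2y₁ + 2y₂ + 2y₃ + 2y₄ + y₅] = 0.25·(45.82) = 11.45500.

11.45500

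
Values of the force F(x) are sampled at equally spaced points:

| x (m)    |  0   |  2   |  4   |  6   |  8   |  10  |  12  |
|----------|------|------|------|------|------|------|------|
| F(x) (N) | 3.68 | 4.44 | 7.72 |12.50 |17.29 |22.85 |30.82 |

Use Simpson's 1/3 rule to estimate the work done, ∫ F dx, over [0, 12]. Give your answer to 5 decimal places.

h = 2, n = 6.
(h/3)·[y₀ + 4y₁ + 2y₂ + 4y₃ + 2y₄ + 4y₅ + y₆] = 0.666667·(243.68) = 162.45333.

162.45333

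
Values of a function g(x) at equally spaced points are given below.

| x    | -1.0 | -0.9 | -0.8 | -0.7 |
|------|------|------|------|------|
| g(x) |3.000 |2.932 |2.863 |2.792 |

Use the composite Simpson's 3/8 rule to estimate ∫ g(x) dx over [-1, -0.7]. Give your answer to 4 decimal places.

h = 0.1, n = 3.
(3h/8)·[y₀ + 3y₁ + 3y₂ + y₃] = 0.0375·(23.177) = 0.8691.

0.8691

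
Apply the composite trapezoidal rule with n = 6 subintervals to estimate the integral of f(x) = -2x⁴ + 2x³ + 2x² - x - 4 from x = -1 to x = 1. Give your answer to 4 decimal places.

h = (1 − (-1))/6 = 0.333333.
Nodes x₀,…,x₆ = -1, -0.666667, -0.333333, 0, 0.333333, 0.666667, 1.
f(x) = -2x⁴ + 2x³ + 2x² - x - 4: f₀=-5, f₁=-3.432099, f₂=-3.543210, f₃=-4, f₄=-4.061728, f₅=-3.580247, f₆=-3.
(h/2)·[f₀ + 2f₁ + 2f₂ + 2f₃ + 2f₄ + 2f₅ + f₆] = 0.166667·(-45.234568) = -7.5391.

-7.5391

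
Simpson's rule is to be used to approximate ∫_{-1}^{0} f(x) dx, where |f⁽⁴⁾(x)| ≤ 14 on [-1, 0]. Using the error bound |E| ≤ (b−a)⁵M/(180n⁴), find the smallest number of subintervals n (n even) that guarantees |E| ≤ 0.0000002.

26

Need 14/(180n⁴) ≤ 0.0000002.
n⁴ ≥ 14/(180·0.0000002) = 388889 ⇒ n ≥ 24.9722, so the smallest even n is 26. (n must be even for Simpson's rule.)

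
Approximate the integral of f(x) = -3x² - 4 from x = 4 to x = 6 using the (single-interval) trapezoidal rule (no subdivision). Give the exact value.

-164

T = (b−a)/2 · [f(4) + f(6)] = 1·[(-52) + (-112)] = -164.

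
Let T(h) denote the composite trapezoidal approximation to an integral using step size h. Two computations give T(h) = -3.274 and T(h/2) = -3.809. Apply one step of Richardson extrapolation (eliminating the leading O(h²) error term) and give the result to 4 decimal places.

R = (4·T(h/2) − T(h)) / 3 = (4·(-3.809) − (-3.274))/3 = (-11.962)/3 = -3.9873.

-3.9873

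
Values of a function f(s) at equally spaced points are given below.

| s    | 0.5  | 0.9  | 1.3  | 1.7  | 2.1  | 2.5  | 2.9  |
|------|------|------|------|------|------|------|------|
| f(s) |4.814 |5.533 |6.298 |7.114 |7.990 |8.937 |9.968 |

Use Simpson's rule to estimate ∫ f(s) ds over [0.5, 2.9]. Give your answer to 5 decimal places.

h = 0.4, n = 6.
(h/3)·[y₀ + 4y₁ + 2y₂ + 4y₃ + 2y₄ + 4y₅ + y₆] = 0.133333·(129.694) = 17.29253.

17.29253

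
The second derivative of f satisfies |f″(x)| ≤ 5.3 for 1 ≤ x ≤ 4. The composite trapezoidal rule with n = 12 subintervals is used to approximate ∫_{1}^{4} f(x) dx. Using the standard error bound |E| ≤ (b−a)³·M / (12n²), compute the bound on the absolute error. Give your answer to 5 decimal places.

0.08281

|E| ≤ (3)³·5.3 / (12·12²) = 143.1/1728 = 0.08281.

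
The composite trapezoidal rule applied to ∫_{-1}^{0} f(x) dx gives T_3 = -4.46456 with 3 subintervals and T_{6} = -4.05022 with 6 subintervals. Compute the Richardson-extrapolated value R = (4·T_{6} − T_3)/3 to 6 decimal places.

-3.912107

R = (4·T_{6} − T_3) / 3 = (4·(-4.05022) − (-4.46456))/3 = (-11.73632)/3 = -3.912107.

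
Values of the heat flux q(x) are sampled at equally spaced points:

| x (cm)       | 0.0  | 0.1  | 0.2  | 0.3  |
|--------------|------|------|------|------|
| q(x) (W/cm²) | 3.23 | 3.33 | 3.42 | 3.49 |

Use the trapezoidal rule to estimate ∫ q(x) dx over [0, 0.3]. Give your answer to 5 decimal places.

h = 0.1, n = 3.
(h/2)·[y₀ + 2y₁ + 2y₂ + y₃] = 0.05·(20.22) = 1.01100.

1.01100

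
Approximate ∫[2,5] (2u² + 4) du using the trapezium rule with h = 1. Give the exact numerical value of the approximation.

h = (5 − 2)/3 = 1.
Nodes u₀,…,u₃ = 2, 3, 4, 5.
f(u) = 2u² + 4: f₀=12, f₁=22, f₂=36, f₃=54.
(h/2)·[f₀ + 2f₁ + 2f₂ + f₃] = 0.5·(182) = 91.

91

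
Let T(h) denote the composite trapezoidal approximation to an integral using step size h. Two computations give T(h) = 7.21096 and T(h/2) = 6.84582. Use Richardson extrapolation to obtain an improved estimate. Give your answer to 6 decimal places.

R = (4·T(h/2) − T(h)) / 3 = (4·6.84582 − 7.21096)/3 = (20.17232)/3 = 6.724107.

6.724107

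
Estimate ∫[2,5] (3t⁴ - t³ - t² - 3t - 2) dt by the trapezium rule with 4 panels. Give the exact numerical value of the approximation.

h = (5 − 2)/4 = 0.75.
Nodes t₀,…,t₄ = 2, 2.75, 3.5, 4.25, 5.
f(t) = 3t⁴ - t³ - t² - 3t - 2: f₀=28, f₁=132.96484375, f₂=382.5625, f₃=869.18359375, f₄=1708.
(h/2)·[f₀ + 2f₁ + 2f₂ + 2f₃ + f₄] = 0.375·(4505.421875) = 1689.533203125.

1689.533203125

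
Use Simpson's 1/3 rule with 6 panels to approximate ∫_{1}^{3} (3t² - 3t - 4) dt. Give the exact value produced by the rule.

6

h = (3 − 1)/6 = 0.333333.
Nodes t₀,…,t₆ = 1, 1.333333, 1.666667, 2, 2.333333, 2.666667, 3.
f(t) = 3t² - 3t - 4: f₀=-4, f₁=-2.666667, f₂=-0.666667, f₃=2, f₄=5.333333, f₅=9.333333, f₆=14.
(h/3)·[f₀ + 4f₁ + 2f₂ + 4f₃ + 2f₄ + 4f₅ + f₆] = 0.111111·(54) = 6.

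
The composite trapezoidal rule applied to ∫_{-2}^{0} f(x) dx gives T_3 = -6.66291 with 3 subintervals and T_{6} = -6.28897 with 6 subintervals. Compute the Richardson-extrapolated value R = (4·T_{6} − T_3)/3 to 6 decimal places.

R = (4·T_{6} − T_3) / 3 = (4·(-6.28897) − (-6.66291))/3 = (-18.49297)/3 = -6.164323.

-6.164323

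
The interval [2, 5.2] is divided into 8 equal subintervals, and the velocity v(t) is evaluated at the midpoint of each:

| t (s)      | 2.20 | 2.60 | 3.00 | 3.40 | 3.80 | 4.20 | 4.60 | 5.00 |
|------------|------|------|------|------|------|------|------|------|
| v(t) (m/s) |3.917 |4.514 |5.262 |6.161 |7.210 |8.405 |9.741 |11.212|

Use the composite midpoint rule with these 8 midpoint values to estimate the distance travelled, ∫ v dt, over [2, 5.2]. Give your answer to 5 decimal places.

h = 0.4, n = 8.
h·[y(m₁) + y(m₂) + y(m₃) + y(m₄) + y(m₅) + y(m₆) + y(m₇) + y(m₈)] = 0.4·(56.422) = 22.56880.

22.56880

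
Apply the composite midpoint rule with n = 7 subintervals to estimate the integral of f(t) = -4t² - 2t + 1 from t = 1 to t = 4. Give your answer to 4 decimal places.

-95.8163

h = (4 − 1)/7 = 0.428571.
Midpoints m₁,…,m₇ = 1.214286, 1.642857, 2.071429, 2.5, 2.928571, 3.357143, 3.785714.
f(m₁)=-7.326531, f(m₂)=-13.081633, f(m₃)=-20.306122, f(m₄)=-29, f(m₅)=-39.163265, f(m₆)=-50.795918, f(m₇)=-63.897959.
h·[f(m₁) + f(m₂) + f(m₃) + f(m₄) + f(m₅) + f(m₆) + f(m₇)] = 0.428571·(-223.571429) = -95.8163.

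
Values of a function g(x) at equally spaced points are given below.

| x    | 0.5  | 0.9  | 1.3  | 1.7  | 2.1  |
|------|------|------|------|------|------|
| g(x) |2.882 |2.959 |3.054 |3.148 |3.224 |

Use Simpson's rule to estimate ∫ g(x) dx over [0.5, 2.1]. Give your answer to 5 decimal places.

4.88560

h = 0.4, n = 4.
(h/3)·[y₀ + 4y₁ + 2y₂ + 4y₃ + y₄] = 0.133333·(36.642) = 4.88560.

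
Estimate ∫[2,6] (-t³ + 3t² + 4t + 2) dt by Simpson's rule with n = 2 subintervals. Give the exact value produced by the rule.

h = (6 − 2)/2 = 2.
Nodes t₀,…,t₂ = 2, 4, 6.
f(t) = -t³ + 3t² + 4t + 2: f₀=14, f₁=2, f₂=-82.
(h/3)·[f₀ + 4f₁ + f₂] = 0.666667·(-60) = -40.

-40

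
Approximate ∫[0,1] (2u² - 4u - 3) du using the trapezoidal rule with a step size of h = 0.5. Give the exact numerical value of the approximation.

h = (1 − 0)/2 = 0.5.
Nodes u₀,…,u₂ = 0, 0.5, 1.
f(u) = 2u² - 4u - 3: f₀=-3, f₁=-4.5, f₂=-5.
(h/2)·[f₀ + 2f₁ + f₂] = 0.25·(-17) = -4.25.

-4.25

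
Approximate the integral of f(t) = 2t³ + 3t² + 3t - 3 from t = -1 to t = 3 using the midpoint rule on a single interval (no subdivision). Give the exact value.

20

M = (b−a)·f(1) = 4·(5) = 20.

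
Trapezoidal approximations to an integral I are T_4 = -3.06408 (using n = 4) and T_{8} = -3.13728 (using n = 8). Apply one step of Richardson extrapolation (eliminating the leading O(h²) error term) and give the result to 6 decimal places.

-3.161680

R = (4·T_{8} − T_4) / 3 = (4·(-3.13728) − (-3.06408))/3 = (-9.48504)/3 = -3.161680.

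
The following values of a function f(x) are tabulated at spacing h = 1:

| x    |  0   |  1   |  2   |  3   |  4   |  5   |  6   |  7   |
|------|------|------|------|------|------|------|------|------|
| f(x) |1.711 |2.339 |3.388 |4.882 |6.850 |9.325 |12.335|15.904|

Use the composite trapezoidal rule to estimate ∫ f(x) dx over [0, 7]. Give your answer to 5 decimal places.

h = 1, n = 7.
(h/2)·[y₀ + 2y₁ + 2y₂ + 2y₃ + 2y₄ + 2y₅ + 2y₆ + y₇] = 0.5·(95.853) = 47.92650.

47.92650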